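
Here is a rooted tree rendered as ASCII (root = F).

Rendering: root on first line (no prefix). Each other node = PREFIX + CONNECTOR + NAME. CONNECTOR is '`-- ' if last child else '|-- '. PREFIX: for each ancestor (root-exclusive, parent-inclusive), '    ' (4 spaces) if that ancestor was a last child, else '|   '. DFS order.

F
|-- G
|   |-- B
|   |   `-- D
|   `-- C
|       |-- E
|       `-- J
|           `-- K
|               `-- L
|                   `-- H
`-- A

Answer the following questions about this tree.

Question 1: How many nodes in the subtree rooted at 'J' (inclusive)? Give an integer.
Subtree rooted at J contains: H, J, K, L
Count = 4

Answer: 4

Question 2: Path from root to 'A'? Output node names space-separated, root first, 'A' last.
Answer: F A

Derivation:
Walk down from root: F -> A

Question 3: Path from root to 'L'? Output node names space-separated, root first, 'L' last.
Answer: F G C J K L

Derivation:
Walk down from root: F -> G -> C -> J -> K -> L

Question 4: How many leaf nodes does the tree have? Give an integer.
Leaves (nodes with no children): A, D, E, H

Answer: 4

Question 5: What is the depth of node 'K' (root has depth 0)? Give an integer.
Path from root to K: F -> G -> C -> J -> K
Depth = number of edges = 4

Answer: 4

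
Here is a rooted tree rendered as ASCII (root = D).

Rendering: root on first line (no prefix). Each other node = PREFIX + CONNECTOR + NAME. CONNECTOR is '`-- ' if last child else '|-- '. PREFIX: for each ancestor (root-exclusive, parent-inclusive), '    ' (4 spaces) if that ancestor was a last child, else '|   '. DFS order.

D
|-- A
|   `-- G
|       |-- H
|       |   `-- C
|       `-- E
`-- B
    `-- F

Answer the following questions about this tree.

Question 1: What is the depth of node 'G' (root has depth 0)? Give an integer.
Answer: 2

Derivation:
Path from root to G: D -> A -> G
Depth = number of edges = 2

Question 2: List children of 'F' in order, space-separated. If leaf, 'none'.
Answer: none

Derivation:
Node F's children (from adjacency): (leaf)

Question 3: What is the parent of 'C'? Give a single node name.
Answer: H

Derivation:
Scan adjacency: C appears as child of H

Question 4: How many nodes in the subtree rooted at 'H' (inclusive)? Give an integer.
Answer: 2

Derivation:
Subtree rooted at H contains: C, H
Count = 2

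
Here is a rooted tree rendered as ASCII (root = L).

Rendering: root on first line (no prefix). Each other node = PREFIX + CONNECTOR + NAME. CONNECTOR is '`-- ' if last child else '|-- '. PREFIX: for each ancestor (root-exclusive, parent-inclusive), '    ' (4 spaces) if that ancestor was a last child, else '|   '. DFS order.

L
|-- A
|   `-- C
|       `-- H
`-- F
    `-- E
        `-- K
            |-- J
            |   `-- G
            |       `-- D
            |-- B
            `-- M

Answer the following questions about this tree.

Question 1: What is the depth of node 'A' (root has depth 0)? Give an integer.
Path from root to A: L -> A
Depth = number of edges = 1

Answer: 1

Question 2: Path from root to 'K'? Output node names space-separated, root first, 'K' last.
Walk down from root: L -> F -> E -> K

Answer: L F E K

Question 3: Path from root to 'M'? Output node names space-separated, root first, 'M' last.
Answer: L F E K M

Derivation:
Walk down from root: L -> F -> E -> K -> M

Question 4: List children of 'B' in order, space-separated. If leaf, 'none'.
Answer: none

Derivation:
Node B's children (from adjacency): (leaf)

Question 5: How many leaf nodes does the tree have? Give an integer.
Answer: 4

Derivation:
Leaves (nodes with no children): B, D, H, M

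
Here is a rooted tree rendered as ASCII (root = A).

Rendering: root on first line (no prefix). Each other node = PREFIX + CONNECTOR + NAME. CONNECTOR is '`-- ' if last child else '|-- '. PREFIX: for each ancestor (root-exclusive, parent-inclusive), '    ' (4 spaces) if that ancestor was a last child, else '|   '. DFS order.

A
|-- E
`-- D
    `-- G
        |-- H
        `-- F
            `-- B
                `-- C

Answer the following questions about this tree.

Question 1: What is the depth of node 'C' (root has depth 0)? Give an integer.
Path from root to C: A -> D -> G -> F -> B -> C
Depth = number of edges = 5

Answer: 5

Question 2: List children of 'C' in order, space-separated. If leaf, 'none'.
Node C's children (from adjacency): (leaf)

Answer: none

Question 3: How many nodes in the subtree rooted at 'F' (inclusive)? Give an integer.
Subtree rooted at F contains: B, C, F
Count = 3

Answer: 3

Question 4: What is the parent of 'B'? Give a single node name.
Scan adjacency: B appears as child of F

Answer: F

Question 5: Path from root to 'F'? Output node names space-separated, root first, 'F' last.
Answer: A D G F

Derivation:
Walk down from root: A -> D -> G -> F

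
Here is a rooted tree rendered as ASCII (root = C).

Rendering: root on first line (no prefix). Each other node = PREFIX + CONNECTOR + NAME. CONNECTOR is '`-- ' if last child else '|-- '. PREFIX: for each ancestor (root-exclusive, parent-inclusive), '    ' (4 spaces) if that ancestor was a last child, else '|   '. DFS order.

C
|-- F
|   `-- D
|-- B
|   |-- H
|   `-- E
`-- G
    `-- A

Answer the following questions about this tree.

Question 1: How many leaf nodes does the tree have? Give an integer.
Answer: 4

Derivation:
Leaves (nodes with no children): A, D, E, H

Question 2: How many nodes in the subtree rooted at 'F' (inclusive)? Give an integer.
Answer: 2

Derivation:
Subtree rooted at F contains: D, F
Count = 2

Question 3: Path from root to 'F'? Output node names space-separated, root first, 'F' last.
Answer: C F

Derivation:
Walk down from root: C -> F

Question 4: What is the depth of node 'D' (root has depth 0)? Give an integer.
Answer: 2

Derivation:
Path from root to D: C -> F -> D
Depth = number of edges = 2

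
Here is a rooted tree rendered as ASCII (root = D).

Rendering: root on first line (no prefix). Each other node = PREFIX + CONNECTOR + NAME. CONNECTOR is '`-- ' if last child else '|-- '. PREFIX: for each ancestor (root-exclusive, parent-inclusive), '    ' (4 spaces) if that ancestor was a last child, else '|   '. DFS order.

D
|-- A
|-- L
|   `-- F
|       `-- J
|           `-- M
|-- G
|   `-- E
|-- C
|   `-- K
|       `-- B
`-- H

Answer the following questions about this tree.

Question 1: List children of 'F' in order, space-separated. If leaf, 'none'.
Node F's children (from adjacency): J

Answer: J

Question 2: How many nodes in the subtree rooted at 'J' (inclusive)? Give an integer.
Subtree rooted at J contains: J, M
Count = 2

Answer: 2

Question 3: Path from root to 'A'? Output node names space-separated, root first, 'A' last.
Walk down from root: D -> A

Answer: D A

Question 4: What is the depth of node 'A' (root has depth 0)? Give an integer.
Path from root to A: D -> A
Depth = number of edges = 1

Answer: 1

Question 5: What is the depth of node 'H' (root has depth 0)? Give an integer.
Path from root to H: D -> H
Depth = number of edges = 1

Answer: 1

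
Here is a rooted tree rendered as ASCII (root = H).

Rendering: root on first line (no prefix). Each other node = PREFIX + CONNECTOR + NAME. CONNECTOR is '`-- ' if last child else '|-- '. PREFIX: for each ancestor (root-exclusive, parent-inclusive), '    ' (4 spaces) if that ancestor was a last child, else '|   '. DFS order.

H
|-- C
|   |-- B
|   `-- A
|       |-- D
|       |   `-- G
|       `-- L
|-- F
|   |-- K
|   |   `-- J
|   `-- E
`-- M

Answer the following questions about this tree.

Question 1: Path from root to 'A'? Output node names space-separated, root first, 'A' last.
Answer: H C A

Derivation:
Walk down from root: H -> C -> A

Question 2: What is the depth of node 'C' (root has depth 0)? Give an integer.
Path from root to C: H -> C
Depth = number of edges = 1

Answer: 1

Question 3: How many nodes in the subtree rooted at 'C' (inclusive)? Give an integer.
Answer: 6

Derivation:
Subtree rooted at C contains: A, B, C, D, G, L
Count = 6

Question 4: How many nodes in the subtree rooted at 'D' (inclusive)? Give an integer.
Subtree rooted at D contains: D, G
Count = 2

Answer: 2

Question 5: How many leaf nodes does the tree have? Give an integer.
Answer: 6

Derivation:
Leaves (nodes with no children): B, E, G, J, L, M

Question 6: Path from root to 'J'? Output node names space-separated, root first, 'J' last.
Walk down from root: H -> F -> K -> J

Answer: H F K J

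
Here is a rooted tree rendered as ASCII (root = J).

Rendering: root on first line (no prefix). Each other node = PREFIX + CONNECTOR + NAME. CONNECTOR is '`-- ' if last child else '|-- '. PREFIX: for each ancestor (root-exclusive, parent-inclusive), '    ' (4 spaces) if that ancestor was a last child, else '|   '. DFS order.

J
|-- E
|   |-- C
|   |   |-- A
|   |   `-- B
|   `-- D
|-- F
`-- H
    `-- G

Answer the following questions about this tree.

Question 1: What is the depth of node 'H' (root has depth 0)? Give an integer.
Path from root to H: J -> H
Depth = number of edges = 1

Answer: 1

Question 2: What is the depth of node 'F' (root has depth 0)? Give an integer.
Path from root to F: J -> F
Depth = number of edges = 1

Answer: 1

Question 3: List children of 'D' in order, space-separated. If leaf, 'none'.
Answer: none

Derivation:
Node D's children (from adjacency): (leaf)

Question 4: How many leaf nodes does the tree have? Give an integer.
Leaves (nodes with no children): A, B, D, F, G

Answer: 5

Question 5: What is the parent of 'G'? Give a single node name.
Scan adjacency: G appears as child of H

Answer: H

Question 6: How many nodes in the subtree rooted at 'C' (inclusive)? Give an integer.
Answer: 3

Derivation:
Subtree rooted at C contains: A, B, C
Count = 3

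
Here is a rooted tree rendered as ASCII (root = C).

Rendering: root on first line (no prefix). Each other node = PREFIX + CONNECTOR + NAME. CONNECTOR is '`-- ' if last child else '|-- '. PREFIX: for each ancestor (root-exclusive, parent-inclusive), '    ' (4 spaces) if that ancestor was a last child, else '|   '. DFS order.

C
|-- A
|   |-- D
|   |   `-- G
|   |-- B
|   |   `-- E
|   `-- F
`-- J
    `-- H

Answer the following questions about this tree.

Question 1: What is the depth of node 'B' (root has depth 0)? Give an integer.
Path from root to B: C -> A -> B
Depth = number of edges = 2

Answer: 2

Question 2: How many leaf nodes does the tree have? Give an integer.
Leaves (nodes with no children): E, F, G, H

Answer: 4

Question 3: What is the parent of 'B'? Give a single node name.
Scan adjacency: B appears as child of A

Answer: A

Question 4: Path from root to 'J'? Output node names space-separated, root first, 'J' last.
Walk down from root: C -> J

Answer: C J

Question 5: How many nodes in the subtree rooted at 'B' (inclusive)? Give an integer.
Answer: 2

Derivation:
Subtree rooted at B contains: B, E
Count = 2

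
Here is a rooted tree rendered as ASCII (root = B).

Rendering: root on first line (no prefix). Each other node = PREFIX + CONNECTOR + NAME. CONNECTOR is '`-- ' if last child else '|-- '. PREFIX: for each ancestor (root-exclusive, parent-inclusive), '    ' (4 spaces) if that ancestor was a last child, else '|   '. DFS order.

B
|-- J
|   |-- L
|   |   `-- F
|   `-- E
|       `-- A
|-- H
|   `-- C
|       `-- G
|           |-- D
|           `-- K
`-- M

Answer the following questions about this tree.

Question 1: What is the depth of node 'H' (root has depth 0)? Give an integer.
Answer: 1

Derivation:
Path from root to H: B -> H
Depth = number of edges = 1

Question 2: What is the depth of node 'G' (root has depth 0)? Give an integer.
Path from root to G: B -> H -> C -> G
Depth = number of edges = 3

Answer: 3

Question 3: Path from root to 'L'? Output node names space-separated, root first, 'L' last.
Walk down from root: B -> J -> L

Answer: B J L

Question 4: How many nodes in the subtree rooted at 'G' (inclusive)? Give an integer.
Subtree rooted at G contains: D, G, K
Count = 3

Answer: 3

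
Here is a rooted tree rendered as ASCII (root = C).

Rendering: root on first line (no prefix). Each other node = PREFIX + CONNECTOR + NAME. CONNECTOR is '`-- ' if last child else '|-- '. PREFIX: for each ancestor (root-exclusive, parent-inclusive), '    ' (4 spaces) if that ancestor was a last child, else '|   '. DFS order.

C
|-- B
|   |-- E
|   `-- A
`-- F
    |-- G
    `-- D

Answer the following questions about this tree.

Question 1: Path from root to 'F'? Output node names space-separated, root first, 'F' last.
Answer: C F

Derivation:
Walk down from root: C -> F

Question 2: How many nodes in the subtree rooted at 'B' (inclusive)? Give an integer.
Answer: 3

Derivation:
Subtree rooted at B contains: A, B, E
Count = 3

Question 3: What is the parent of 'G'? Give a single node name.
Scan adjacency: G appears as child of F

Answer: F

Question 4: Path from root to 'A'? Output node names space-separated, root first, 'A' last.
Answer: C B A

Derivation:
Walk down from root: C -> B -> A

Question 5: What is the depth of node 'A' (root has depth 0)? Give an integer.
Answer: 2

Derivation:
Path from root to A: C -> B -> A
Depth = number of edges = 2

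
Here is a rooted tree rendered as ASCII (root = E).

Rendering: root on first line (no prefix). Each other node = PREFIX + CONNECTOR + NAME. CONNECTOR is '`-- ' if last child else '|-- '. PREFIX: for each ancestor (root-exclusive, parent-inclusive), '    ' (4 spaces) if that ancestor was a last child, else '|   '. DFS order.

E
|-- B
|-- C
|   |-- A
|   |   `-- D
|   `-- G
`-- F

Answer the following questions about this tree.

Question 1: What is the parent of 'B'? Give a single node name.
Answer: E

Derivation:
Scan adjacency: B appears as child of E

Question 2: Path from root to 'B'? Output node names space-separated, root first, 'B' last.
Answer: E B

Derivation:
Walk down from root: E -> B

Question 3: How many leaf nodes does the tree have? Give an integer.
Leaves (nodes with no children): B, D, F, G

Answer: 4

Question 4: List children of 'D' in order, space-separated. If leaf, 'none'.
Node D's children (from adjacency): (leaf)

Answer: none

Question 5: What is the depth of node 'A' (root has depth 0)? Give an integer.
Answer: 2

Derivation:
Path from root to A: E -> C -> A
Depth = number of edges = 2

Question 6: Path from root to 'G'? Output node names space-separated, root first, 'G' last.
Walk down from root: E -> C -> G

Answer: E C G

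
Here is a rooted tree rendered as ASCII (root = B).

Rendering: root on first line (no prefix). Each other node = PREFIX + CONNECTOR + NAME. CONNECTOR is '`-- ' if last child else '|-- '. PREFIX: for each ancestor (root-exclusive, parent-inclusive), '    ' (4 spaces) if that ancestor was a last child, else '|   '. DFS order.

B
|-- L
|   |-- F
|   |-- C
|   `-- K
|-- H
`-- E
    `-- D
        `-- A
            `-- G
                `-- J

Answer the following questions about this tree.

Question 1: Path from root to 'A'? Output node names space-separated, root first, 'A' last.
Answer: B E D A

Derivation:
Walk down from root: B -> E -> D -> A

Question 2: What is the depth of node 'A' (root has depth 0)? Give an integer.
Path from root to A: B -> E -> D -> A
Depth = number of edges = 3

Answer: 3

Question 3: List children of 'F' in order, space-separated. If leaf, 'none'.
Node F's children (from adjacency): (leaf)

Answer: none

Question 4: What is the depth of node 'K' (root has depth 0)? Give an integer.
Path from root to K: B -> L -> K
Depth = number of edges = 2

Answer: 2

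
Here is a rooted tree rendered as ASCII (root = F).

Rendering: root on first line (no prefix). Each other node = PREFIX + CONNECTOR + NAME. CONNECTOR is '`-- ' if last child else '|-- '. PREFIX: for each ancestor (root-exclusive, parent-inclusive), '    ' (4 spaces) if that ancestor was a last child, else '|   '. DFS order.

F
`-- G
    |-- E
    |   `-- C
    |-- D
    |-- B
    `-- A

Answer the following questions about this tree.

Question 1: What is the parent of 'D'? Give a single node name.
Answer: G

Derivation:
Scan adjacency: D appears as child of G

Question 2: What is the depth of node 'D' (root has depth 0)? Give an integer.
Answer: 2

Derivation:
Path from root to D: F -> G -> D
Depth = number of edges = 2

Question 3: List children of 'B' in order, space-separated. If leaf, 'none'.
Answer: none

Derivation:
Node B's children (from adjacency): (leaf)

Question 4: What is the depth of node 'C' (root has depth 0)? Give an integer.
Answer: 3

Derivation:
Path from root to C: F -> G -> E -> C
Depth = number of edges = 3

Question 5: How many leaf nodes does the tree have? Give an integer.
Leaves (nodes with no children): A, B, C, D

Answer: 4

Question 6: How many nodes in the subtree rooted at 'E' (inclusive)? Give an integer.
Answer: 2

Derivation:
Subtree rooted at E contains: C, E
Count = 2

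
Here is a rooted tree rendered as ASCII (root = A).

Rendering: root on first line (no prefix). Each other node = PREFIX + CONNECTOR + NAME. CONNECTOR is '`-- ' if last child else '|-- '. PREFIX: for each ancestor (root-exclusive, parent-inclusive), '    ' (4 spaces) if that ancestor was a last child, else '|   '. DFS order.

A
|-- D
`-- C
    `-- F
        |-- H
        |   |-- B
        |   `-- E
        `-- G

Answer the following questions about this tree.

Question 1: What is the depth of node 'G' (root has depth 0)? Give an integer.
Answer: 3

Derivation:
Path from root to G: A -> C -> F -> G
Depth = number of edges = 3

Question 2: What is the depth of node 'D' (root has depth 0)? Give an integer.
Answer: 1

Derivation:
Path from root to D: A -> D
Depth = number of edges = 1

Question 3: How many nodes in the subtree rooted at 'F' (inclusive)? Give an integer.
Subtree rooted at F contains: B, E, F, G, H
Count = 5

Answer: 5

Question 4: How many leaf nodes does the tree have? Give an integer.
Leaves (nodes with no children): B, D, E, G

Answer: 4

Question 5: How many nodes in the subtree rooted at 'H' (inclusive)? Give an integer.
Subtree rooted at H contains: B, E, H
Count = 3

Answer: 3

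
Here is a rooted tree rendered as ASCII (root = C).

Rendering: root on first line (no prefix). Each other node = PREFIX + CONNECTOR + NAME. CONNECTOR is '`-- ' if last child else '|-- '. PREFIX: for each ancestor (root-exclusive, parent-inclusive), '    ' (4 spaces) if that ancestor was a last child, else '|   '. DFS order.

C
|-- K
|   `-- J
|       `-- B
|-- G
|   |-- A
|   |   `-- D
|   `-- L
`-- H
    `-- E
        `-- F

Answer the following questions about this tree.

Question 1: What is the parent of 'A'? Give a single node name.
Scan adjacency: A appears as child of G

Answer: G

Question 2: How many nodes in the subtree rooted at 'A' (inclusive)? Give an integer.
Answer: 2

Derivation:
Subtree rooted at A contains: A, D
Count = 2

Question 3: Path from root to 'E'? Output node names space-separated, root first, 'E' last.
Answer: C H E

Derivation:
Walk down from root: C -> H -> E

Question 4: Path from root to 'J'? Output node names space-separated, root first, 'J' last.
Walk down from root: C -> K -> J

Answer: C K J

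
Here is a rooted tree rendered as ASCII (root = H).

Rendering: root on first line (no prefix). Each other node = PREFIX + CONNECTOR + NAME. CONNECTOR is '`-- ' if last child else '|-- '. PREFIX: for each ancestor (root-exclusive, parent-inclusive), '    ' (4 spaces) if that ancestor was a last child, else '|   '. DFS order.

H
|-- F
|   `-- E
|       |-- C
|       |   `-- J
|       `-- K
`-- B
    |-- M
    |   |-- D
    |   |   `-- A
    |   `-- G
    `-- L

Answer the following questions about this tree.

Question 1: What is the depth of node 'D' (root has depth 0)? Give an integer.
Answer: 3

Derivation:
Path from root to D: H -> B -> M -> D
Depth = number of edges = 3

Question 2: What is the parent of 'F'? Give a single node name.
Answer: H

Derivation:
Scan adjacency: F appears as child of H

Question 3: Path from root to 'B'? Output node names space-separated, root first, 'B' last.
Walk down from root: H -> B

Answer: H B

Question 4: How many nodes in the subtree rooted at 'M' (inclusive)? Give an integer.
Answer: 4

Derivation:
Subtree rooted at M contains: A, D, G, M
Count = 4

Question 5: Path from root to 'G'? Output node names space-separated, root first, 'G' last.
Walk down from root: H -> B -> M -> G

Answer: H B M G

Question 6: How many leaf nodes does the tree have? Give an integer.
Answer: 5

Derivation:
Leaves (nodes with no children): A, G, J, K, L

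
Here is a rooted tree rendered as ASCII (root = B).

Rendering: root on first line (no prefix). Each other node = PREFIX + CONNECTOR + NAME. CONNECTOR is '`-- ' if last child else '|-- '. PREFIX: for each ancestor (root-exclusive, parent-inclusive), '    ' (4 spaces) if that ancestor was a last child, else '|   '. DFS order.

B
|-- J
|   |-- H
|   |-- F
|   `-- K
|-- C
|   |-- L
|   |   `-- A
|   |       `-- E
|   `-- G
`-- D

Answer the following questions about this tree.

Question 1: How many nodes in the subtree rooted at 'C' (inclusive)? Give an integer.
Subtree rooted at C contains: A, C, E, G, L
Count = 5

Answer: 5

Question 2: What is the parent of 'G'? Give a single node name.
Scan adjacency: G appears as child of C

Answer: C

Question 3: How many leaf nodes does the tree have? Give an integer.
Leaves (nodes with no children): D, E, F, G, H, K

Answer: 6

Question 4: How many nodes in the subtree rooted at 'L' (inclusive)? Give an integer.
Subtree rooted at L contains: A, E, L
Count = 3

Answer: 3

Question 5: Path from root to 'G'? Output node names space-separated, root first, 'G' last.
Answer: B C G

Derivation:
Walk down from root: B -> C -> G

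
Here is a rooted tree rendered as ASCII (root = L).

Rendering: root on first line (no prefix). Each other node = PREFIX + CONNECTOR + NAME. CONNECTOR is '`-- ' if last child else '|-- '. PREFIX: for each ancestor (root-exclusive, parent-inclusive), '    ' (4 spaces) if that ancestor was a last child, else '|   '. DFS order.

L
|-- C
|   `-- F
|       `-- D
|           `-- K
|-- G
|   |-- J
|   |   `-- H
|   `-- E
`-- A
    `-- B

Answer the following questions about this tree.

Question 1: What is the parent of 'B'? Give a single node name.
Answer: A

Derivation:
Scan adjacency: B appears as child of A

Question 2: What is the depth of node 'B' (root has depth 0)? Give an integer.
Answer: 2

Derivation:
Path from root to B: L -> A -> B
Depth = number of edges = 2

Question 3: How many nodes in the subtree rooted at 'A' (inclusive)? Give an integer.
Subtree rooted at A contains: A, B
Count = 2

Answer: 2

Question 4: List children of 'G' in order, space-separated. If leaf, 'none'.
Answer: J E

Derivation:
Node G's children (from adjacency): J, E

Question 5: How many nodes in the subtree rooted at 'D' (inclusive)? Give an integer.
Subtree rooted at D contains: D, K
Count = 2

Answer: 2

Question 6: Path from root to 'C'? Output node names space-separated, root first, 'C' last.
Walk down from root: L -> C

Answer: L C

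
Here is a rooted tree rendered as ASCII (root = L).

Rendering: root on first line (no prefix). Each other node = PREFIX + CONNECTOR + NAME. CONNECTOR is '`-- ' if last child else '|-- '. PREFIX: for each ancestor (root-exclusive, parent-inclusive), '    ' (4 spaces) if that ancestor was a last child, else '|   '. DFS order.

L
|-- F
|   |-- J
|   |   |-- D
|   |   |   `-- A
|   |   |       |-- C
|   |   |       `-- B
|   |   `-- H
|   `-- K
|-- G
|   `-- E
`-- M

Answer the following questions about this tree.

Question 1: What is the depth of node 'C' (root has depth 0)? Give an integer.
Answer: 5

Derivation:
Path from root to C: L -> F -> J -> D -> A -> C
Depth = number of edges = 5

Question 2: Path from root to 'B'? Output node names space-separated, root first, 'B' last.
Answer: L F J D A B

Derivation:
Walk down from root: L -> F -> J -> D -> A -> B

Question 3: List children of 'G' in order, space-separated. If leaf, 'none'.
Answer: E

Derivation:
Node G's children (from adjacency): E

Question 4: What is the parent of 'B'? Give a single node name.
Answer: A

Derivation:
Scan adjacency: B appears as child of A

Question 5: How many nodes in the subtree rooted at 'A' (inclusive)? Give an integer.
Subtree rooted at A contains: A, B, C
Count = 3

Answer: 3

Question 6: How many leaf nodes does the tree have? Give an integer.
Leaves (nodes with no children): B, C, E, H, K, M

Answer: 6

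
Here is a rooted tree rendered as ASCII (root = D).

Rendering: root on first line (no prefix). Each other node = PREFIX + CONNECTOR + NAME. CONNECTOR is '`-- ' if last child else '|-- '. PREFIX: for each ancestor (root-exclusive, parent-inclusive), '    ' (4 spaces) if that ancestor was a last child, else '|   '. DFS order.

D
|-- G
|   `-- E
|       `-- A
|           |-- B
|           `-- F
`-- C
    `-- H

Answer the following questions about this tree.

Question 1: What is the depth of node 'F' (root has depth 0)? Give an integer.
Path from root to F: D -> G -> E -> A -> F
Depth = number of edges = 4

Answer: 4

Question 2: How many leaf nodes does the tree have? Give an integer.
Answer: 3

Derivation:
Leaves (nodes with no children): B, F, H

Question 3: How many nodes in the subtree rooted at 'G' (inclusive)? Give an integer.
Answer: 5

Derivation:
Subtree rooted at G contains: A, B, E, F, G
Count = 5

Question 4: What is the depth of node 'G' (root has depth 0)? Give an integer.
Path from root to G: D -> G
Depth = number of edges = 1

Answer: 1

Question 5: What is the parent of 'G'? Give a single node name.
Answer: D

Derivation:
Scan adjacency: G appears as child of D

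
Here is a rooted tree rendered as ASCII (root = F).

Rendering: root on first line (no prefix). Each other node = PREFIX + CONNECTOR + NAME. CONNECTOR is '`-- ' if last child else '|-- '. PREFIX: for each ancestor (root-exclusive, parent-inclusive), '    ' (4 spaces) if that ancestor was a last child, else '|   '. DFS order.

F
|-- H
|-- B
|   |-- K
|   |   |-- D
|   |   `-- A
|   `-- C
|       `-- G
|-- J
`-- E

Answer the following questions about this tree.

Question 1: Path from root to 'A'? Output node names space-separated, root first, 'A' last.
Answer: F B K A

Derivation:
Walk down from root: F -> B -> K -> A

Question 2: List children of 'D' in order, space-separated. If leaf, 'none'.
Node D's children (from adjacency): (leaf)

Answer: none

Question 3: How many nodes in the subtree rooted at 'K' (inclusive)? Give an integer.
Answer: 3

Derivation:
Subtree rooted at K contains: A, D, K
Count = 3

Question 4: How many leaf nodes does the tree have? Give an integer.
Leaves (nodes with no children): A, D, E, G, H, J

Answer: 6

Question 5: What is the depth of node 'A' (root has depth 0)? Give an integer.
Answer: 3

Derivation:
Path from root to A: F -> B -> K -> A
Depth = number of edges = 3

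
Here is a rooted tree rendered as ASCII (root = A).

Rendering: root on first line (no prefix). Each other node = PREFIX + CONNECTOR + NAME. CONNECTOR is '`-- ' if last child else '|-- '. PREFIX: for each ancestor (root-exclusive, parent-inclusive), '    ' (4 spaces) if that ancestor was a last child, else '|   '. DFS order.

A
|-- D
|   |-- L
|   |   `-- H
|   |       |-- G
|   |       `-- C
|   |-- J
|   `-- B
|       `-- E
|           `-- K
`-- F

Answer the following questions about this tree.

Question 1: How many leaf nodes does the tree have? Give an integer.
Answer: 5

Derivation:
Leaves (nodes with no children): C, F, G, J, K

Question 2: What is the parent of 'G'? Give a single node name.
Answer: H

Derivation:
Scan adjacency: G appears as child of H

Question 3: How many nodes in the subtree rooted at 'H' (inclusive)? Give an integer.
Answer: 3

Derivation:
Subtree rooted at H contains: C, G, H
Count = 3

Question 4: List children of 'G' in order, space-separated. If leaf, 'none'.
Answer: none

Derivation:
Node G's children (from adjacency): (leaf)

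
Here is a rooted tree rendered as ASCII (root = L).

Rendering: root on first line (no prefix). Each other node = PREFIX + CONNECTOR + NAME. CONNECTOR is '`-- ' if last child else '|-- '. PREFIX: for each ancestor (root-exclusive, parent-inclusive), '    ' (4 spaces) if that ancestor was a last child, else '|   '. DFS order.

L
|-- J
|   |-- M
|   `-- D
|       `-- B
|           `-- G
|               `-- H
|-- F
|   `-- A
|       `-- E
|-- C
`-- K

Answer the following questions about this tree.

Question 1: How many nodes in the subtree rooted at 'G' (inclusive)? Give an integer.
Subtree rooted at G contains: G, H
Count = 2

Answer: 2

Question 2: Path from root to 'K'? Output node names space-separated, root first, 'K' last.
Answer: L K

Derivation:
Walk down from root: L -> K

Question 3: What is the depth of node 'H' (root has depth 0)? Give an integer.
Answer: 5

Derivation:
Path from root to H: L -> J -> D -> B -> G -> H
Depth = number of edges = 5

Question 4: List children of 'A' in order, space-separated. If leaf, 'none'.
Node A's children (from adjacency): E

Answer: E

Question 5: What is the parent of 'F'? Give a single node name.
Scan adjacency: F appears as child of L

Answer: L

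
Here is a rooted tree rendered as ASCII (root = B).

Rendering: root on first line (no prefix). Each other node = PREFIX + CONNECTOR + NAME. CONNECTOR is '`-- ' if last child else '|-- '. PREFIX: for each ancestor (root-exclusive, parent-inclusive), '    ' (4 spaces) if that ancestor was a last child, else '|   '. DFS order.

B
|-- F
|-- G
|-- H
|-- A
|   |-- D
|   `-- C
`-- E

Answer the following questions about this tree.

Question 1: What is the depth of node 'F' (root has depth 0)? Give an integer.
Answer: 1

Derivation:
Path from root to F: B -> F
Depth = number of edges = 1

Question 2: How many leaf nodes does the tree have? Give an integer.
Leaves (nodes with no children): C, D, E, F, G, H

Answer: 6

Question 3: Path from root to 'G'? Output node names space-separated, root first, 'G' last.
Walk down from root: B -> G

Answer: B G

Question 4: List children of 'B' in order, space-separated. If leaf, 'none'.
Answer: F G H A E

Derivation:
Node B's children (from adjacency): F, G, H, A, E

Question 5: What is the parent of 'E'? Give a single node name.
Scan adjacency: E appears as child of B

Answer: B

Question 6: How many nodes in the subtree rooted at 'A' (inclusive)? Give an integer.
Subtree rooted at A contains: A, C, D
Count = 3

Answer: 3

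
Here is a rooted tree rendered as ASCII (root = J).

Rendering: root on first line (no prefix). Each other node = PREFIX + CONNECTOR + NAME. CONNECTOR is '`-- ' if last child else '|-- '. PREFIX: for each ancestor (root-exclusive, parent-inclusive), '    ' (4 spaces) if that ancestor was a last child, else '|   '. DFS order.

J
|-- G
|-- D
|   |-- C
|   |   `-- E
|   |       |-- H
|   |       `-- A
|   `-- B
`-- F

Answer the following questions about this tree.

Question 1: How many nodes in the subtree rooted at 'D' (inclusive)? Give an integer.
Answer: 6

Derivation:
Subtree rooted at D contains: A, B, C, D, E, H
Count = 6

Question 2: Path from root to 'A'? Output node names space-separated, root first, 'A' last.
Answer: J D C E A

Derivation:
Walk down from root: J -> D -> C -> E -> A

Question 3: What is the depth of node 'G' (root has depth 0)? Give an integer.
Path from root to G: J -> G
Depth = number of edges = 1

Answer: 1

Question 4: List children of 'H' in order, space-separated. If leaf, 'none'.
Answer: none

Derivation:
Node H's children (from adjacency): (leaf)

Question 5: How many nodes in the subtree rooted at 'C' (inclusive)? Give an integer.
Subtree rooted at C contains: A, C, E, H
Count = 4

Answer: 4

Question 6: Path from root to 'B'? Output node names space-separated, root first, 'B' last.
Walk down from root: J -> D -> B

Answer: J D B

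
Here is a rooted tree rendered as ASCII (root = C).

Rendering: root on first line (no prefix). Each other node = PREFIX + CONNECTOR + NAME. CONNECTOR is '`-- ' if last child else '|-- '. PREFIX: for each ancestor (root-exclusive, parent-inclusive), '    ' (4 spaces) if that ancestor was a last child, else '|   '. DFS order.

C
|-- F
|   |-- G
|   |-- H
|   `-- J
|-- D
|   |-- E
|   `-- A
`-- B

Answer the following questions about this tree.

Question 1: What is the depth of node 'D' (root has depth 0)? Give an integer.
Answer: 1

Derivation:
Path from root to D: C -> D
Depth = number of edges = 1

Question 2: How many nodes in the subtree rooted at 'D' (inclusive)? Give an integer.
Answer: 3

Derivation:
Subtree rooted at D contains: A, D, E
Count = 3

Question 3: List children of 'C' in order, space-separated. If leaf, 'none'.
Answer: F D B

Derivation:
Node C's children (from adjacency): F, D, B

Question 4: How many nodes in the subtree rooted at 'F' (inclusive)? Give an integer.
Subtree rooted at F contains: F, G, H, J
Count = 4

Answer: 4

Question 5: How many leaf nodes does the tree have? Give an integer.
Answer: 6

Derivation:
Leaves (nodes with no children): A, B, E, G, H, J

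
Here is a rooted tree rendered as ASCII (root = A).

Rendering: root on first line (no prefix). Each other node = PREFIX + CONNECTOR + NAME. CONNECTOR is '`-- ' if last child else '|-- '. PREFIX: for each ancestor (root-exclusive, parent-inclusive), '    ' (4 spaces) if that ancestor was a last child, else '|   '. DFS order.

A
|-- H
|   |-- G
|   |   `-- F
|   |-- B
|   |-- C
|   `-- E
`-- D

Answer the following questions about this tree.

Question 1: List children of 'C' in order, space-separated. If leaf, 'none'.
Answer: none

Derivation:
Node C's children (from adjacency): (leaf)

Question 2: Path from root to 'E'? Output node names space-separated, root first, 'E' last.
Walk down from root: A -> H -> E

Answer: A H E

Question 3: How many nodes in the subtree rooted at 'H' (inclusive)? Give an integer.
Answer: 6

Derivation:
Subtree rooted at H contains: B, C, E, F, G, H
Count = 6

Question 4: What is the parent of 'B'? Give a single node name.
Scan adjacency: B appears as child of H

Answer: H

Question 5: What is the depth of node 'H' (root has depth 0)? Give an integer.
Path from root to H: A -> H
Depth = number of edges = 1

Answer: 1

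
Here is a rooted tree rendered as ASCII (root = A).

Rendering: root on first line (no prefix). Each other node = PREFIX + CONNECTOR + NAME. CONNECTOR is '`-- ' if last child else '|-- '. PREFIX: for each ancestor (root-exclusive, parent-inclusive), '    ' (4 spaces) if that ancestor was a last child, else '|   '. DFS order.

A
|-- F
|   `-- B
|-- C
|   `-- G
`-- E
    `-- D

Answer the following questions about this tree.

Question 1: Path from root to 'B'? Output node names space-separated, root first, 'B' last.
Walk down from root: A -> F -> B

Answer: A F B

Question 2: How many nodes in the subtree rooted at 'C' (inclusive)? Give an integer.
Subtree rooted at C contains: C, G
Count = 2

Answer: 2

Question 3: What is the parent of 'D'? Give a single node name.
Scan adjacency: D appears as child of E

Answer: E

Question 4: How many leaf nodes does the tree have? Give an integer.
Answer: 3

Derivation:
Leaves (nodes with no children): B, D, G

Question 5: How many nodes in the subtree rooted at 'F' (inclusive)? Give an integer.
Answer: 2

Derivation:
Subtree rooted at F contains: B, F
Count = 2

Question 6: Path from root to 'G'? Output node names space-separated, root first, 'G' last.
Walk down from root: A -> C -> G

Answer: A C G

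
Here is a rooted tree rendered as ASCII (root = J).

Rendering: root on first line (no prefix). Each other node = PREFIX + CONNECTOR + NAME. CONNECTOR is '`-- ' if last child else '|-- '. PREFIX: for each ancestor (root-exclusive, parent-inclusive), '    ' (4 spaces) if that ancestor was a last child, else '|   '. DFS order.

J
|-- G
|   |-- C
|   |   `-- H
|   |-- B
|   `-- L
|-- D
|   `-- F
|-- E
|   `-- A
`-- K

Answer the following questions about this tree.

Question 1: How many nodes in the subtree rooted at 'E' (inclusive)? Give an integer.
Answer: 2

Derivation:
Subtree rooted at E contains: A, E
Count = 2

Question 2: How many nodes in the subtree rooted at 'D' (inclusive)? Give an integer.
Subtree rooted at D contains: D, F
Count = 2

Answer: 2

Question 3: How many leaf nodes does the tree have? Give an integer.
Leaves (nodes with no children): A, B, F, H, K, L

Answer: 6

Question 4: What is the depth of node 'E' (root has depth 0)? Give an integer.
Answer: 1

Derivation:
Path from root to E: J -> E
Depth = number of edges = 1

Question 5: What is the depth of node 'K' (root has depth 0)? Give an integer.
Answer: 1

Derivation:
Path from root to K: J -> K
Depth = number of edges = 1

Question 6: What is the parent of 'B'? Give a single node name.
Answer: G

Derivation:
Scan adjacency: B appears as child of G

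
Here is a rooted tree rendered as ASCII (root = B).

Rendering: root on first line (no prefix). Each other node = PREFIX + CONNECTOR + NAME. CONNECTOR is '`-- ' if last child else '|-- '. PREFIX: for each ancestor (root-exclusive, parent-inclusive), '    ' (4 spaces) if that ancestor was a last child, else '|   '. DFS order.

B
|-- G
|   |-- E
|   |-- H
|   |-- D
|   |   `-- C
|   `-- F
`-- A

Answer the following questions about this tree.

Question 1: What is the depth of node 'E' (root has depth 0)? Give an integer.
Answer: 2

Derivation:
Path from root to E: B -> G -> E
Depth = number of edges = 2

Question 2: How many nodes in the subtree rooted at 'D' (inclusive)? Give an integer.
Subtree rooted at D contains: C, D
Count = 2

Answer: 2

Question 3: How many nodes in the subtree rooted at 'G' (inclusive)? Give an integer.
Answer: 6

Derivation:
Subtree rooted at G contains: C, D, E, F, G, H
Count = 6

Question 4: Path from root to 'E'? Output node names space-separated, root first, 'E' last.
Answer: B G E

Derivation:
Walk down from root: B -> G -> E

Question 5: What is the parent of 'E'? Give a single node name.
Answer: G

Derivation:
Scan adjacency: E appears as child of G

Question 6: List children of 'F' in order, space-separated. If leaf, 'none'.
Node F's children (from adjacency): (leaf)

Answer: none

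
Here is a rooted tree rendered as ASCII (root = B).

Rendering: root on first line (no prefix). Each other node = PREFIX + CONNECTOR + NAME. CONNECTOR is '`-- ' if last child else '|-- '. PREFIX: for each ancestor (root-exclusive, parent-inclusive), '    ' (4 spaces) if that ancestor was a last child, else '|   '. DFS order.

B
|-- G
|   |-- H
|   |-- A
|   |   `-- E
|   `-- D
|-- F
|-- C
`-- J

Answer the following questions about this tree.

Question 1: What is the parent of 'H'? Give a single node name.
Scan adjacency: H appears as child of G

Answer: G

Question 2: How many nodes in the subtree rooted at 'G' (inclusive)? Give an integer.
Answer: 5

Derivation:
Subtree rooted at G contains: A, D, E, G, H
Count = 5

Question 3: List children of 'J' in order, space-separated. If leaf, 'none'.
Answer: none

Derivation:
Node J's children (from adjacency): (leaf)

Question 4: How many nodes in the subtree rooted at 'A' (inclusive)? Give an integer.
Answer: 2

Derivation:
Subtree rooted at A contains: A, E
Count = 2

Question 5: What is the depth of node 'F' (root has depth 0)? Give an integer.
Answer: 1

Derivation:
Path from root to F: B -> F
Depth = number of edges = 1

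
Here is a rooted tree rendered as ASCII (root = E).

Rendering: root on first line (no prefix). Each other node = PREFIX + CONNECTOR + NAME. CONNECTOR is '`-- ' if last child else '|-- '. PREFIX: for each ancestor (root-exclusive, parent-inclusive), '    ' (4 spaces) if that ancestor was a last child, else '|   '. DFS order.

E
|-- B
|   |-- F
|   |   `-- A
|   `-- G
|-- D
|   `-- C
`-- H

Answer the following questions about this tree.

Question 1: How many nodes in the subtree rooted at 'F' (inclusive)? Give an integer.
Answer: 2

Derivation:
Subtree rooted at F contains: A, F
Count = 2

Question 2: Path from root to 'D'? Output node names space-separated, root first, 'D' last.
Walk down from root: E -> D

Answer: E D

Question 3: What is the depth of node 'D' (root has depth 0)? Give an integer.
Answer: 1

Derivation:
Path from root to D: E -> D
Depth = number of edges = 1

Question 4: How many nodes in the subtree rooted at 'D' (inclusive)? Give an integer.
Subtree rooted at D contains: C, D
Count = 2

Answer: 2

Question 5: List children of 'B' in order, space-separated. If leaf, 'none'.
Answer: F G

Derivation:
Node B's children (from adjacency): F, G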